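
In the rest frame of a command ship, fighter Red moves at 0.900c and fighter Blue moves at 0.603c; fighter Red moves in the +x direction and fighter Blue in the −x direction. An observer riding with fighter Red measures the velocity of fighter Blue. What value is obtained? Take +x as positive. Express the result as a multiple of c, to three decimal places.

-0.974c

β_A = 0.900, β_B = -0.603.
Transform to A's frame with the inverse velocity-addition law: u' = (u − v)/(1 − uv/c²), taking u = β_B and v = β_A.
u' = (-0.603 − 0.900) / (1 − (0.900)(-0.603)) = -1.5030/1.5427 = -0.9743.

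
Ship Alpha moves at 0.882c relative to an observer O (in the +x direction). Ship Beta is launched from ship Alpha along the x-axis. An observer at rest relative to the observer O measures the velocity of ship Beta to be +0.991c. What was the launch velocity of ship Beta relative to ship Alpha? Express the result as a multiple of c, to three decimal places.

+0.866c

Invert the composition law: u' = (u − v)/(1 − uv/c²).
u' = (0.991 − 0.882) / (1 − (0.991)(0.882)) = 0.1090/0.1259 = 0.8655.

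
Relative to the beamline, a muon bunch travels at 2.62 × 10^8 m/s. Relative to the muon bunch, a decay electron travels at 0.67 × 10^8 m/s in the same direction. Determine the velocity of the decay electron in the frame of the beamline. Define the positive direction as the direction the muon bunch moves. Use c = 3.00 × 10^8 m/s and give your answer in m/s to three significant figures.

2.75 × 10^8 m/s

In units of c (dividing by 3.00 × 10^8 m/s): v = 0.873, u' = 0.223.
u = (u' + v)/(1 + u'v/c²):
u = (0.223 + 0.873) / (1 + 0.223·0.873) = 1.0967/1.1950 = 0.9177
Converting back: u = 0.9177 × 3.00 × 10^8 m/s.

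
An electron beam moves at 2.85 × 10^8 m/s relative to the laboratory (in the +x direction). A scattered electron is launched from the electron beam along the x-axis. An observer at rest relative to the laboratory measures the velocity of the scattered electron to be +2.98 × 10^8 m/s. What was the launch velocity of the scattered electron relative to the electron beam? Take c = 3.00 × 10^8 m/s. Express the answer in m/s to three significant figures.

+2.31 × 10^8 m/s

v = 0.950c, u = 0.993c.
Invert the composition law: u' = (u − v)/(1 − uv/c²).
u' = (0.993 − 0.950) / (1 − (0.993)(0.950)) = 0.0433/0.0563 = 0.7692.
u' = 0.7692 × 3.00 × 10^8 m/s.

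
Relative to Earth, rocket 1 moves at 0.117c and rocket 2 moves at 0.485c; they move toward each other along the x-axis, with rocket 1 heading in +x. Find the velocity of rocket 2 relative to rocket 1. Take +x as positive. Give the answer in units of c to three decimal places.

-0.570c

β_A = 0.117, β_B = -0.485.
Transform to A's frame with the inverse velocity-addition law: u' = (u − v)/(1 − uv/c²), taking u = β_B and v = β_A.
u' = (-0.485 − 0.117) / (1 − (0.117)(-0.485)) = -0.6020/1.0567 = -0.5697.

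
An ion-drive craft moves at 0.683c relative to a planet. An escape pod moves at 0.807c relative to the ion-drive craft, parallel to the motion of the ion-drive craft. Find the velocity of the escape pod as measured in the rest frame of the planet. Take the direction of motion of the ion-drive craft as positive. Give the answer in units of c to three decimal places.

0.961c

With v = 0.683 and u' = 0.807 (in units of c),
u = (u' + v)/(1 + u'v/c²):
u = (0.807 + 0.683) / (1 + 0.807·0.683) = 1.4900/1.5512 = 0.9606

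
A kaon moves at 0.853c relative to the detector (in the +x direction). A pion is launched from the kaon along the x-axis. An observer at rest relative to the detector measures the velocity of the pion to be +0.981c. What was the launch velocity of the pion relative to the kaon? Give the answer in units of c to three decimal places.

Invert the composition law: u' = (u − v)/(1 − uv/c²).
u' = (0.981 − 0.853) / (1 − (0.981)(0.853)) = 0.1280/0.1632 = 0.7843.

+0.784c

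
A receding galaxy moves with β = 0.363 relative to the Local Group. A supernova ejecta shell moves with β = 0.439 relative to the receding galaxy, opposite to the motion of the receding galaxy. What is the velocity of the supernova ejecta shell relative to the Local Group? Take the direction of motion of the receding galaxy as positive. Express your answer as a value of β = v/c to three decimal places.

β = -0.090

With v = 0.363 and u' = -0.439 (in units of c),
u = (u' + v)/(1 + u'v/c²):
u = (-0.439 + 0.363) / (1 + (-0.439)·0.363) = -0.0760/0.8406 = -0.0904
(Galilean addition would give -0.076c.)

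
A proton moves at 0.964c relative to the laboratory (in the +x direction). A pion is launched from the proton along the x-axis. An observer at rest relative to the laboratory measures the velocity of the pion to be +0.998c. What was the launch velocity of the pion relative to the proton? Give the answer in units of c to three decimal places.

+0.896c

Invert the composition law: u' = (u − v)/(1 − uv/c²).
u' = (0.998 − 0.964) / (1 − (0.998)(0.964)) = 0.0340/0.0379 = 0.8964.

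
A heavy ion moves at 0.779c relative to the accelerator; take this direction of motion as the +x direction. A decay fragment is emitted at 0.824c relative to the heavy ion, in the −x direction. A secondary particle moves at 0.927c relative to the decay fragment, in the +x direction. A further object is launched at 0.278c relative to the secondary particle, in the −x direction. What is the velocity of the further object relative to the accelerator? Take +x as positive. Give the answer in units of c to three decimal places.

Apply u = (u' + v)/(1 + u'v/c²) successively, working outward toward the accelerator.
Start: velocity of the heavy ion relative to the accelerator = 0.7790c.
Compose with the decay fragment (u' = -0.824 in the heavy ion frame): u_1 = (-0.824 + 0.779) / (1 + (-0.824)·0.779) = -0.0450/0.3581 = -0.1257.
Compose with the secondary particle (u' = 0.927 in the decay fragment frame): u_2 = (0.927 + (-0.126)) / (1 + 0.927·(-0.126)) = 0.8013/0.8835 = 0.9070.
Compose with the further object (u' = -0.278 in the secondary particle frame): u_3 = (-0.278 + 0.907) / (1 + (-0.278)·0.907) = 0.6290/0.7479 = 0.8411.

+0.841c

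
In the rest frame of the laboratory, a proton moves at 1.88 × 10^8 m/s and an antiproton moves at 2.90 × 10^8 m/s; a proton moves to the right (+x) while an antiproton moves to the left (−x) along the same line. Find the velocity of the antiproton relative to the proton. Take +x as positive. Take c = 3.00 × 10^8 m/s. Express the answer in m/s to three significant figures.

-2.98 × 10^8 m/s

β_A = 0.627, β_B = -0.967 (dividing each by c = 3.00 × 10^8 m/s).
Transform to A's frame with the inverse velocity-addition law: u' = (u − v)/(1 − uv/c²), taking u = β_B and v = β_A.
u' = (-0.967 − 0.627) / (1 − (0.627)(-0.967)) = -1.5933/1.6058 = -0.9923.
u' = -0.9923 × 3.00 × 10^8 m/s.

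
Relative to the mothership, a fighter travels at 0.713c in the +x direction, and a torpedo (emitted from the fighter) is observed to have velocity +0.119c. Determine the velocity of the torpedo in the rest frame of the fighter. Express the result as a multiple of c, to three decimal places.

Invert the composition law: u' = (u − v)/(1 − uv/c²).
u' = (0.119 − 0.713) / (1 − (0.119)(0.713)) = -0.5940/0.9152 = -0.6491.

-0.649c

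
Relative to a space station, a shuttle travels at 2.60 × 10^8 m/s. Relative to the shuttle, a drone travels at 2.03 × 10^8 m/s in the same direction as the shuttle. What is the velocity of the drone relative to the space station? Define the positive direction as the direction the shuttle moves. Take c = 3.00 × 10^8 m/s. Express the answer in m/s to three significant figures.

2.92 × 10^8 m/s

In units of c (dividing by 3.00 × 10^8 m/s): v = 0.867, u' = 0.677.
u = (u' + v)/(1 + u'v/c²):
u = (0.677 + 0.867) / (1 + 0.677·0.867) = 1.5433/1.5864 = 0.9728
Converting back: u = 0.9728 × 3.00 × 10^8 m/s.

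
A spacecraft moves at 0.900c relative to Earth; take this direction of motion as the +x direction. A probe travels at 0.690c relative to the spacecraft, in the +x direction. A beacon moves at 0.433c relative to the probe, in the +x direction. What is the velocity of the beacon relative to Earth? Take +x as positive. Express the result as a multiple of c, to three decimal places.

Apply u = (u' + v)/(1 + u'v/c²) successively, working outward toward Earth.
Start: velocity of the spacecraft relative to Earth = 0.9000c.
Compose with the probe (u' = 0.690 in the spacecraft frame): u_1 = (0.690 + 0.900) / (1 + 0.690·0.900) = 1.5900/1.6210 = 0.9809.
Compose with the beacon (u' = 0.433 in the probe frame): u_2 = (0.433 + 0.981) / (1 + 0.433·0.981) = 1.4139/1.4247 = 0.9924.

0.992c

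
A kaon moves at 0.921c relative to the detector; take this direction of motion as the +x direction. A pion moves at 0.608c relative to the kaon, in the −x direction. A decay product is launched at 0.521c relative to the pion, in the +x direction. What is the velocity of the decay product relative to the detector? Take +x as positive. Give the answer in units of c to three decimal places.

+0.899c

Apply u = (u' + v)/(1 + u'v/c²) successively, working outward toward the detector.
Start: velocity of the kaon relative to the detector = 0.9210c.
Compose with the pion (u' = -0.608 in the kaon frame): u_1 = (-0.608 + 0.921) / (1 + (-0.608)·0.921) = 0.3130/0.4400 = 0.7113.
Compose with the decay product (u' = 0.521 in the pion frame): u_2 = (0.521 + 0.711) / (1 + 0.521·0.711) = 1.2323/1.3706 = 0.8991.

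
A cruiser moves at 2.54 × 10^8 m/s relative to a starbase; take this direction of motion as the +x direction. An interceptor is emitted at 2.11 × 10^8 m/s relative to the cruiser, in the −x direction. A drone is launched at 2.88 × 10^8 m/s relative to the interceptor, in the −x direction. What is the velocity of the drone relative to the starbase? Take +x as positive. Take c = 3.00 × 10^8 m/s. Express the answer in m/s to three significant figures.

-2.75 × 10^8 m/s

Apply u = (u' + v)/(1 + u'v/c²) successively, working outward toward the starbase.
(Dividing each given speed by c = 3.00 × 10^8 m/s to work in units of c.)
Start: velocity of the cruiser relative to the starbase = 0.8467c.
Compose with the interceptor (u' = -0.703 in the cruiser frame): u_1 = (-0.703 + 0.847) / (1 + (-0.703)·0.847) = 0.1433/0.4045 = 0.3543.
Compose with the drone (u' = -0.960 in the interceptor frame): u_2 = (-0.960 + 0.354) / (1 + (-0.960)·0.354) = -0.6057/0.6598 = -0.9179.
So u = -0.9179 × 3.00 × 10^8 m/s.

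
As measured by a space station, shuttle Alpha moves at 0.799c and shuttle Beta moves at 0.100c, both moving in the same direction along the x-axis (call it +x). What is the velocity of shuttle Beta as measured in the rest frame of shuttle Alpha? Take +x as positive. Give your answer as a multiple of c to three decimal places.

β_A = 0.799, β_B = 0.100.
Transform to A's frame with the inverse velocity-addition law: u' = (u − v)/(1 − uv/c²), taking u = β_B and v = β_A.
u' = (0.100 − 0.799) / (1 − (0.799)(0.100)) = -0.6990/0.9201 = -0.7597.

-0.760c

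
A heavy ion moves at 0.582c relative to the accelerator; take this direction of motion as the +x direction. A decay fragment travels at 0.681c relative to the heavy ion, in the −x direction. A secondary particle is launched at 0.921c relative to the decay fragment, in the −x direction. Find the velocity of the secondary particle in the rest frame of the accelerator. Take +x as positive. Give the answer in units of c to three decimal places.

Apply u = (u' + v)/(1 + u'v/c²) successively, working outward toward the accelerator.
Start: velocity of the heavy ion relative to the accelerator = 0.5820c.
Compose with the decay fragment (u' = -0.681 in the heavy ion frame): u_1 = (-0.681 + 0.582) / (1 + (-0.681)·0.582) = -0.0990/0.6037 = -0.1640.
Compose with the secondary particle (u' = -0.921 in the decay fragment frame): u_2 = (-0.921 + (-0.164)) / (1 + (-0.921)·(-0.164)) = -1.0850/1.1510 = -0.9426.

-0.943c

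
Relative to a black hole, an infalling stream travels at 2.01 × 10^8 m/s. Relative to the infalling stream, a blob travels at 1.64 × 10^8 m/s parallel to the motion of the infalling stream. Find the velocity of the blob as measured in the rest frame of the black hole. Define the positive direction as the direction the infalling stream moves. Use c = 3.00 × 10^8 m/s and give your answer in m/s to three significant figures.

2.67 × 10^8 m/s

In units of c (dividing by 3.00 × 10^8 m/s): v = 0.670, u' = 0.547.
u = (u' + v)/(1 + u'v/c²):
u = (0.547 + 0.670) / (1 + 0.547·0.670) = 1.2167/1.3663 = 0.8905
Converting back: u = 0.8905 × 3.00 × 10^8 m/s.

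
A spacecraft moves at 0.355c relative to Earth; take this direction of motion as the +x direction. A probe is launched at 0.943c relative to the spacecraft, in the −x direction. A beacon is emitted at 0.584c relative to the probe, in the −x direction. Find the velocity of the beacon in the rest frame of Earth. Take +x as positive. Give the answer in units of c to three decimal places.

Apply u = (u' + v)/(1 + u'v/c²) successively, working outward toward Earth.
Start: velocity of the spacecraft relative to Earth = 0.3550c.
Compose with the probe (u' = -0.943 in the spacecraft frame): u_1 = (-0.943 + 0.355) / (1 + (-0.943)·0.355) = -0.5880/0.6652 = -0.8839.
Compose with the beacon (u' = -0.584 in the probe frame): u_2 = (-0.584 + (-0.884)) / (1 + (-0.584)·(-0.884)) = -1.4679/1.5162 = -0.9681.

-0.968c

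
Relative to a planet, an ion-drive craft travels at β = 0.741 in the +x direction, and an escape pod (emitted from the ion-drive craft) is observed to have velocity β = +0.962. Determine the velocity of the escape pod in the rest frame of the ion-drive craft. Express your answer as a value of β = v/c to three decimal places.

Invert the composition law: u' = (u − v)/(1 − uv/c²).
u' = (0.962 − 0.741) / (1 − (0.962)(0.741)) = 0.2210/0.2872 = 0.7696.

β = +0.770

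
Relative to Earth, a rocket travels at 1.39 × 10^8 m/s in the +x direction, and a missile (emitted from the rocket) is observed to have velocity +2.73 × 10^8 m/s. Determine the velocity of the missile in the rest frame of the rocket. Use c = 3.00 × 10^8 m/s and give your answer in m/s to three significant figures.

v = 0.463c, u = 0.910c.
Invert the composition law: u' = (u − v)/(1 − uv/c²).
u' = (0.910 − 0.463) / (1 − (0.910)(0.463)) = 0.4467/0.5784 = 0.7723.
u' = 0.7723 × 3.00 × 10^8 m/s.

+2.32 × 10^8 m/s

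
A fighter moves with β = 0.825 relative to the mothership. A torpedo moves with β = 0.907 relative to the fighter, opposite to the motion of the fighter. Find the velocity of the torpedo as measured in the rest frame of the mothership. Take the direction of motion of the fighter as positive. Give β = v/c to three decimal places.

With v = 0.825 and u' = -0.907 (in units of c),
u = (u' + v)/(1 + u'v/c²):
u = (-0.907 + 0.825) / (1 + (-0.907)·0.825) = -0.0820/0.2517 = -0.3258

β = -0.326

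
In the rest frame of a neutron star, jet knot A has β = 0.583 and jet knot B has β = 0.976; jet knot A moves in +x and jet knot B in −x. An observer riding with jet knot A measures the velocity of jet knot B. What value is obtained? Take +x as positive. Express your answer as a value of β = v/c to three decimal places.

β = -0.994

β_A = 0.583, β_B = -0.976.
Transform to A's frame with the inverse velocity-addition law: u' = (u − v)/(1 − uv/c²), taking u = β_B and v = β_A.
u' = (-0.976 − 0.583) / (1 − (0.583)(-0.976)) = -1.5590/1.5690 = -0.9936.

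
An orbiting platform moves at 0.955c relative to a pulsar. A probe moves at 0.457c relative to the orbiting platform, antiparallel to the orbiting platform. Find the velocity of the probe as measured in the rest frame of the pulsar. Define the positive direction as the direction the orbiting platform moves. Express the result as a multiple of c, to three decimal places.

+0.884c

With v = 0.955 and u' = -0.457 (in units of c),
u = (u' + v)/(1 + u'v/c²):
u = (-0.457 + 0.955) / (1 + (-0.457)·0.955) = 0.4980/0.5636 = 0.8837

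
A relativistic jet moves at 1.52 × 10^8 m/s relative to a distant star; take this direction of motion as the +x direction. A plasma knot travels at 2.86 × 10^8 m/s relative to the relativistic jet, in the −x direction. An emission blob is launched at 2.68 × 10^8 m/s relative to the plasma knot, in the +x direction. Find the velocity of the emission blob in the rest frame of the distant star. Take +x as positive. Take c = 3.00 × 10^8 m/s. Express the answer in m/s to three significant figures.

+3.86 × 10^7 m/s

Apply u = (u' + v)/(1 + u'v/c²) successively, working outward toward the distant star.
(Dividing each given speed by c = 3.00 × 10^8 m/s to work in units of c.)
Start: velocity of the relativistic jet relative to the distant star = 0.5067c.
Compose with the plasma knot (u' = -0.953 in the relativistic jet frame): u_1 = (-0.953 + 0.507) / (1 + (-0.953)·0.507) = -0.4467/0.5170 = -0.8640.
Compose with the emission blob (u' = 0.893 in the plasma knot frame): u_2 = (0.893 + (-0.864)) / (1 + 0.893·(-0.864)) = 0.0293/0.2282 = 0.1286.
So u = 0.1286 × 3.00 × 10^8 m/s.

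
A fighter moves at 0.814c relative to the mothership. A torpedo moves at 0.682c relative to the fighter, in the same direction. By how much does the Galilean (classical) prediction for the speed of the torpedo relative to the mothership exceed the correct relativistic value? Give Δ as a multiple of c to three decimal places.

Galilean: u_cl = 0.682 + 0.814 = 1.4960.
Relativistic: u_rel = (0.682 + 0.814) / (1 + 0.682·0.814) = 1.4960/1.5551 = 0.9620.
Δ = 1.4960 − 0.9620 = 0.5340.
(The classical prediction exceeds c; the relativistic result does not.)

Δ = 0.534c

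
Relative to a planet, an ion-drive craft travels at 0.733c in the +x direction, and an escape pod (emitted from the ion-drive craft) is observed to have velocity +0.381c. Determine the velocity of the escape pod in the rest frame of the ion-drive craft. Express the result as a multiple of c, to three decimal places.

Invert the composition law: u' = (u − v)/(1 − uv/c²).
u' = (0.381 − 0.733) / (1 − (0.381)(0.733)) = -0.3520/0.7207 = -0.4884.

-0.488c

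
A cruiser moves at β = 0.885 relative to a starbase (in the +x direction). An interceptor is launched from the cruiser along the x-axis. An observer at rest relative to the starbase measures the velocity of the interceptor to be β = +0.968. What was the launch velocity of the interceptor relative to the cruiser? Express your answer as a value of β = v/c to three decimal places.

Invert the composition law: u' = (u − v)/(1 − uv/c²).
u' = (0.968 − 0.885) / (1 − (0.968)(0.885)) = 0.0830/0.1433 = 0.5791.

β = +0.579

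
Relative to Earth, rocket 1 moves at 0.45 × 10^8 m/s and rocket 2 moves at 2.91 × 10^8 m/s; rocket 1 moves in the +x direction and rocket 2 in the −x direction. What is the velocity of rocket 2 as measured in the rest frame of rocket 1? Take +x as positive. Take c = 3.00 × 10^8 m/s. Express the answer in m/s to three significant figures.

β_A = 0.150, β_B = -0.970 (dividing each by c = 3.00 × 10^8 m/s).
Transform to A's frame with the inverse velocity-addition law: u' = (u − v)/(1 − uv/c²), taking u = β_B and v = β_A.
u' = (-0.970 − 0.150) / (1 − (0.150)(-0.970)) = -1.1200/1.1455 = -0.9777.
u' = -0.9777 × 3.00 × 10^8 m/s.

-2.93 × 10^8 m/s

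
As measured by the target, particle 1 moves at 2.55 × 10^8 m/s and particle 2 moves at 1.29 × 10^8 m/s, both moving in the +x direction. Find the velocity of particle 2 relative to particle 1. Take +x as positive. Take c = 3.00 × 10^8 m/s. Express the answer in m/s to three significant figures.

-1.99 × 10^8 m/s

β_A = 0.850, β_B = 0.430 (dividing each by c = 3.00 × 10^8 m/s).
Transform to A's frame with the inverse velocity-addition law: u' = (u − v)/(1 − uv/c²), taking u = β_B and v = β_A.
u' = (0.430 − 0.850) / (1 − (0.850)(0.430)) = -0.4200/0.6345 = -0.6619.
u' = -0.6619 × 3.00 × 10^8 m/s.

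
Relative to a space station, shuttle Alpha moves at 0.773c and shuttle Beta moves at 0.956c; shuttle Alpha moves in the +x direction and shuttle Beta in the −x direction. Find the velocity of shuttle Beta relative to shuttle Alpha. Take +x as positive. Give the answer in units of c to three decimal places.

-0.994c

β_A = 0.773, β_B = -0.956.
Transform to A's frame with the inverse velocity-addition law: u' = (u − v)/(1 − uv/c²), taking u = β_B and v = β_A.
u' = (-0.956 − 0.773) / (1 − (0.773)(-0.956)) = -1.7290/1.7390 = -0.9943.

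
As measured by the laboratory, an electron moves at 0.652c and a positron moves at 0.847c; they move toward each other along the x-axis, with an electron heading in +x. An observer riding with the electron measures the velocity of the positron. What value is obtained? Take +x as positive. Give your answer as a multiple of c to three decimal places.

-0.966c

β_A = 0.652, β_B = -0.847.
Transform to A's frame with the inverse velocity-addition law: u' = (u − v)/(1 − uv/c²), taking u = β_B and v = β_A.
u' = (-0.847 − 0.652) / (1 − (0.652)(-0.847)) = -1.4990/1.5522 = -0.9657.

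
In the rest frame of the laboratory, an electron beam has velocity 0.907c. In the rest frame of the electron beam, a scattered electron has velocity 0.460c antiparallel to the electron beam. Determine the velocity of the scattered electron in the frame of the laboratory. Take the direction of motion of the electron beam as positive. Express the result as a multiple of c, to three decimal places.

With v = 0.907 and u' = -0.460 (in units of c),
u = (u' + v)/(1 + u'v/c²):
u = (-0.460 + 0.907) / (1 + (-0.460)·0.907) = 0.4470/0.5828 = 0.7670

+0.767c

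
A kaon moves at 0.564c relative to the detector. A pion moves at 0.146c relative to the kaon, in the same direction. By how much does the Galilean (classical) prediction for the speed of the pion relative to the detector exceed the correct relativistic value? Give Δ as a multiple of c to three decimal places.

Δ = 0.054c

Galilean: u_cl = 0.146 + 0.564 = 0.7100.
Relativistic: u_rel = (0.146 + 0.564) / (1 + 0.146·0.564) = 0.7100/1.0823 = 0.6560.
Δ = 0.7100 − 0.6560 = 0.0540.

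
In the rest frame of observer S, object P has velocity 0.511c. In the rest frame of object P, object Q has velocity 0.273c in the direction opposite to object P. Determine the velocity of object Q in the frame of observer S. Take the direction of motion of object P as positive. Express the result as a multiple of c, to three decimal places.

With v = 0.511 and u' = -0.273 (in units of c),
u = (u' + v)/(1 + u'v/c²):
u = (-0.273 + 0.511) / (1 + (-0.273)·0.511) = 0.2380/0.8605 = 0.2766
(Galilean addition would give +0.238c.)

+0.277c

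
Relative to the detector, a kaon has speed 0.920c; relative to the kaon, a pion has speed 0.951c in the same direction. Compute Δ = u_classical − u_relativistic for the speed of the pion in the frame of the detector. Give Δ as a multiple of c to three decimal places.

Δ = 0.873c

Galilean: u_cl = 0.951 + 0.920 = 1.8710.
Relativistic: u_rel = (0.951 + 0.920) / (1 + 0.951·0.920) = 1.8710/1.8749 = 0.9979.
Δ = 1.8710 − 0.9979 = 0.8731.
(The classical prediction exceeds c; the relativistic result does not.)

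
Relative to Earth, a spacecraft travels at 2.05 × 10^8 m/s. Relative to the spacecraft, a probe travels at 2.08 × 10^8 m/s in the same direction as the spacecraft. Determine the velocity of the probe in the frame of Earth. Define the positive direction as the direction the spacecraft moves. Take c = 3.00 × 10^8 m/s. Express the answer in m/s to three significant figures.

2.80 × 10^8 m/s

In units of c (dividing by 3.00 × 10^8 m/s): v = 0.683, u' = 0.693.
u = (u' + v)/(1 + u'v/c²):
u = (0.693 + 0.683) / (1 + 0.693·0.683) = 1.3767/1.4738 = 0.9341
Converting back: u = 0.9341 × 3.00 × 10^8 m/s.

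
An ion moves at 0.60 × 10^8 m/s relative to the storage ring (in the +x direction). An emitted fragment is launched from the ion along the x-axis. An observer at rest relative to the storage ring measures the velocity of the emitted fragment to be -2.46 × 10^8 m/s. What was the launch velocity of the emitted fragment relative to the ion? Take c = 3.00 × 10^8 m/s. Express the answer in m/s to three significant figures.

-2.63 × 10^8 m/s

v = 0.200c, u = -0.820c.
Invert the composition law: u' = (u − v)/(1 − uv/c²).
u' = (-0.820 − 0.200) / (1 − (-0.820)(0.200)) = -1.0200/1.1640 = -0.8763.
u' = -0.8763 × 3.00 × 10^8 m/s.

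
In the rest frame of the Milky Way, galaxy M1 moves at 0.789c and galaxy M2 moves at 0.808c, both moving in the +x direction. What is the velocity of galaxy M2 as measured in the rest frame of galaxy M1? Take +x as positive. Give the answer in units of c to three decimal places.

β_A = 0.789, β_B = 0.808.
Transform to A's frame with the inverse velocity-addition law: u' = (u − v)/(1 − uv/c²), taking u = β_B and v = β_A.
u' = (0.808 − 0.789) / (1 − (0.789)(0.808)) = 0.0190/0.3625 = 0.0524.

+0.052c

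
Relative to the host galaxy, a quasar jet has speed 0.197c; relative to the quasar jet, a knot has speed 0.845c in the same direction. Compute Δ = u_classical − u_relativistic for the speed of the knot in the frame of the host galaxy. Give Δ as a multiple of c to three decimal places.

Δ = 0.149c

Galilean: u_cl = 0.845 + 0.197 = 1.0420.
Relativistic: u_rel = (0.845 + 0.197) / (1 + 0.845·0.197) = 1.0420/1.1665 = 0.8933.
Δ = 1.0420 − 0.8933 = 0.1487.
(The classical prediction exceeds c; the relativistic result does not.)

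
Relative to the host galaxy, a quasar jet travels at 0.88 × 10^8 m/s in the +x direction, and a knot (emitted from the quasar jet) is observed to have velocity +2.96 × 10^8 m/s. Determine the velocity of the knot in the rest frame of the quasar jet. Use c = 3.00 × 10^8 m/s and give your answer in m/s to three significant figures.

+2.93 × 10^8 m/s

v = 0.293c, u = 0.987c.
Invert the composition law: u' = (u − v)/(1 − uv/c²).
u' = (0.987 − 0.293) / (1 − (0.987)(0.293)) = 0.6933/0.7106 = 0.9757.
u' = 0.9757 × 3.00 × 10^8 m/s.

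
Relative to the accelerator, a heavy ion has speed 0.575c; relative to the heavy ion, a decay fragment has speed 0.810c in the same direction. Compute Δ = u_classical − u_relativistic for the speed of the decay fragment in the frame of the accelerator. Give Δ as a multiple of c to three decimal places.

Galilean: u_cl = 0.810 + 0.575 = 1.3850.
Relativistic: u_rel = (0.810 + 0.575) / (1 + 0.810·0.575) = 1.3850/1.4658 = 0.9449.
Δ = 1.3850 − 0.9449 = 0.4401.
(The classical prediction exceeds c; the relativistic result does not.)

Δ = 0.440c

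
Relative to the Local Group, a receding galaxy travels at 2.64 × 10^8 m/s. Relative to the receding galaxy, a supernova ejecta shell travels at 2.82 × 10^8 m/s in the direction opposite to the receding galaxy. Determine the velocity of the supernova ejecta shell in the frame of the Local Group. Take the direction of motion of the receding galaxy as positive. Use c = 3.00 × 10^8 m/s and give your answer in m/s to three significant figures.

-1.04 × 10^8 m/s

In units of c (dividing by 3.00 × 10^8 m/s): v = 0.880, u' = -0.940.
u = (u' + v)/(1 + u'v/c²):
u = (-0.940 + 0.880) / (1 + (-0.940)·0.880) = -0.0600/0.1728 = -0.3472
Converting back: u = -0.3472 × 3.00 × 10^8 m/s.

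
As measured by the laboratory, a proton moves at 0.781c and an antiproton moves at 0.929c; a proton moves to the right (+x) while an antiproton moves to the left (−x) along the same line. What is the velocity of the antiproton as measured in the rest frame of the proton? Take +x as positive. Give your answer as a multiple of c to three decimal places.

-0.991c

β_A = 0.781, β_B = -0.929.
Transform to A's frame with the inverse velocity-addition law: u' = (u − v)/(1 − uv/c²), taking u = β_B and v = β_A.
u' = (-0.929 − 0.781) / (1 − (0.781)(-0.929)) = -1.7100/1.7255 = -0.9910.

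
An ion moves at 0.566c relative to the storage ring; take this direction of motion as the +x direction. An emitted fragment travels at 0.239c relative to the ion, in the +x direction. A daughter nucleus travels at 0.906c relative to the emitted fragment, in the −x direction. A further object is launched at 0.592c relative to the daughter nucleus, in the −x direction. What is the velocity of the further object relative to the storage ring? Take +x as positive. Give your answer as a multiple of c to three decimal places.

Apply u = (u' + v)/(1 + u'v/c²) successively, working outward toward the storage ring.
Start: velocity of the ion relative to the storage ring = 0.5660c.
Compose with the emitted fragment (u' = 0.239 in the ion frame): u_1 = (0.239 + 0.566) / (1 + 0.239·0.566) = 0.8050/1.1353 = 0.7091.
Compose with the daughter nucleus (u' = -0.906 in the emitted fragment frame): u_2 = (-0.906 + 0.709) / (1 + (-0.906)·0.709) = -0.1969/0.3576 = -0.5507.
Compose with the further object (u' = -0.592 in the daughter nucleus frame): u_3 = (-0.592 + (-0.551)) / (1 + (-0.592)·(-0.551)) = -1.1427/1.3260 = -0.8618.

-0.862c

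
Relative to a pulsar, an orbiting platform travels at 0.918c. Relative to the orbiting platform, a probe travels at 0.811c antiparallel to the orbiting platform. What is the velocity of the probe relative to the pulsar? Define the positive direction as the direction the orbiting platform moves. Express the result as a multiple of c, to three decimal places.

+0.419c

With v = 0.918 and u' = -0.811 (in units of c),
u = (u' + v)/(1 + u'v/c²):
u = (-0.811 + 0.918) / (1 + (-0.811)·0.918) = 0.1070/0.2555 = 0.4188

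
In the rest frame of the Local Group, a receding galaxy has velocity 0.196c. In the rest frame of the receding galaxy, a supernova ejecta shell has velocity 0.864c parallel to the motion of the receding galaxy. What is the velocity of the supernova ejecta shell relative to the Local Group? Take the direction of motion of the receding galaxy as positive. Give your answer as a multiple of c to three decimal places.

With v = 0.196 and u' = 0.864 (in units of c),
u = (u' + v)/(1 + u'v/c²):
u = (0.864 + 0.196) / (1 + 0.864·0.196) = 1.0600/1.1693 = 0.9065
(Galilean addition would give +1.060c, exceeding c.)

0.906c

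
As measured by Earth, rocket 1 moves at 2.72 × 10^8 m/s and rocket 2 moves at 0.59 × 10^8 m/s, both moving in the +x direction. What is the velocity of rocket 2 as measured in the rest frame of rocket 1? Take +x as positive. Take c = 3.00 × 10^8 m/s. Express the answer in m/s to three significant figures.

β_A = 0.907, β_B = 0.197 (dividing each by c = 3.00 × 10^8 m/s).
Transform to A's frame with the inverse velocity-addition law: u' = (u − v)/(1 − uv/c²), taking u = β_B and v = β_A.
u' = (0.197 − 0.907) / (1 − (0.907)(0.197)) = -0.7100/0.8217 = -0.8641.
u' = -0.8641 × 3.00 × 10^8 m/s.

-2.59 × 10^8 m/s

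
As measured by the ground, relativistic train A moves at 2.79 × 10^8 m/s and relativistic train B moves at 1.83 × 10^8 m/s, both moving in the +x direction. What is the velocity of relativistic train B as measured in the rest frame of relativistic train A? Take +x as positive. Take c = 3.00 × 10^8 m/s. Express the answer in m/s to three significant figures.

-2.22 × 10^8 m/s

β_A = 0.930, β_B = 0.610 (dividing each by c = 3.00 × 10^8 m/s).
Transform to A's frame with the inverse velocity-addition law: u' = (u − v)/(1 − uv/c²), taking u = β_B and v = β_A.
u' = (0.610 − 0.930) / (1 − (0.930)(0.610)) = -0.3200/0.4327 = -0.7395.
u' = -0.7395 × 3.00 × 10^8 m/s.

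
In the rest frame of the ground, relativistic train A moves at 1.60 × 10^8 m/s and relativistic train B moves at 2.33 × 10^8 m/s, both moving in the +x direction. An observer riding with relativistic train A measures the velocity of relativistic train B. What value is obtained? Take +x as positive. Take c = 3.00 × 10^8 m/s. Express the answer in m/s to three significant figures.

+1.25 × 10^8 m/s

β_A = 0.533, β_B = 0.777 (dividing each by c = 3.00 × 10^8 m/s).
Transform to A's frame with the inverse velocity-addition law: u' = (u − v)/(1 − uv/c²), taking u = β_B and v = β_A.
u' = (0.777 − 0.533) / (1 − (0.533)(0.777)) = 0.2433/0.5858 = 0.4154.
u' = 0.4154 × 3.00 × 10^8 m/s.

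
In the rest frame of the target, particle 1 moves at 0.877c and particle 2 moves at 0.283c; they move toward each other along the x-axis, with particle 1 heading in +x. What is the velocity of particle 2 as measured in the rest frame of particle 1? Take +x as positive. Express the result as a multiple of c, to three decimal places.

-0.929c

β_A = 0.877, β_B = -0.283.
Transform to A's frame with the inverse velocity-addition law: u' = (u − v)/(1 − uv/c²), taking u = β_B and v = β_A.
u' = (-0.283 − 0.877) / (1 − (0.877)(-0.283)) = -1.1600/1.2482 = -0.9293.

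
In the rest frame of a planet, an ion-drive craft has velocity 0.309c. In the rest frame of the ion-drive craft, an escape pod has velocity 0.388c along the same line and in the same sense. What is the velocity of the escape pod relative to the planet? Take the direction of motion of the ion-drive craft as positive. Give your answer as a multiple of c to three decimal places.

0.622c

With v = 0.309 and u' = 0.388 (in units of c),
u = (u' + v)/(1 + u'v/c²):
u = (0.388 + 0.309) / (1 + 0.388·0.309) = 0.6970/1.1199 = 0.6224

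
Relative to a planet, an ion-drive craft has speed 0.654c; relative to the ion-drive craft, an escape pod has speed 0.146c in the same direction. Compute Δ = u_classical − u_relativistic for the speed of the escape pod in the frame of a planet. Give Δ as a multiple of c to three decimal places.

Galilean: u_cl = 0.146 + 0.654 = 0.8000.
Relativistic: u_rel = (0.146 + 0.654) / (1 + 0.146·0.654) = 0.8000/1.0955 = 0.7303.
Δ = 0.8000 − 0.7303 = 0.0697.

Δ = 0.070c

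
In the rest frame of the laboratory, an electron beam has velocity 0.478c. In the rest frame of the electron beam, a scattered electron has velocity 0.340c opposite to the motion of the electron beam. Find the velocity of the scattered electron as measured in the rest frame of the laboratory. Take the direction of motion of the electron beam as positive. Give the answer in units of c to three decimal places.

With v = 0.478 and u' = -0.340 (in units of c),
u = (u' + v)/(1 + u'v/c²):
u = (-0.340 + 0.478) / (1 + (-0.340)·0.478) = 0.1380/0.8375 = 0.1648
(Galilean addition would give +0.138c.)

+0.165c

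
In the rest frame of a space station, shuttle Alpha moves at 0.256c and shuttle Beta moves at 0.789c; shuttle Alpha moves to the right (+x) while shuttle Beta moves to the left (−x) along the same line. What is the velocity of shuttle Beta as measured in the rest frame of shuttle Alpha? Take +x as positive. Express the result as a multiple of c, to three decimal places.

-0.869c

β_A = 0.256, β_B = -0.789.
Transform to A's frame with the inverse velocity-addition law: u' = (u − v)/(1 − uv/c²), taking u = β_B and v = β_A.
u' = (-0.789 − 0.256) / (1 − (0.256)(-0.789)) = -1.0450/1.2020 = -0.8694.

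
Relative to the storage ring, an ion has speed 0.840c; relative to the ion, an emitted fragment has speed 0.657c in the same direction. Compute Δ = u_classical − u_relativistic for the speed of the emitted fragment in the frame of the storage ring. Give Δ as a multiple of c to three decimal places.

Galilean: u_cl = 0.657 + 0.840 = 1.4970.
Relativistic: u_rel = (0.657 + 0.840) / (1 + 0.657·0.840) = 1.4970/1.5519 = 0.9646.
Δ = 1.4970 − 0.9646 = 0.5324.
(The classical prediction exceeds c; the relativistic result does not.)

Δ = 0.532c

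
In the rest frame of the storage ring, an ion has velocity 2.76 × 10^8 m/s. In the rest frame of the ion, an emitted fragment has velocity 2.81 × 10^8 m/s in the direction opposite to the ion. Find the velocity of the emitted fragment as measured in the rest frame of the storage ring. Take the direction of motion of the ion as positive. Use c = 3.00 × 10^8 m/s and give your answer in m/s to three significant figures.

In units of c (dividing by 3.00 × 10^8 m/s): v = 0.920, u' = -0.937.
u = (u' + v)/(1 + u'v/c²):
u = (-0.937 + 0.920) / (1 + (-0.937)·0.920) = -0.0167/0.1383 = -0.1205
(Galilean addition would give -0.017c.)
Converting back: u = -0.1205 × 3.00 × 10^8 m/s.

-3.62 × 10^7 m/s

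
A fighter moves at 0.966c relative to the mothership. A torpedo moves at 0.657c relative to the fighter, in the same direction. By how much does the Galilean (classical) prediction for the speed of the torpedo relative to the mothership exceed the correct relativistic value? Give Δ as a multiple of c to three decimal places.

Δ = 0.630c

Galilean: u_cl = 0.657 + 0.966 = 1.6230.
Relativistic: u_rel = (0.657 + 0.966) / (1 + 0.657·0.966) = 1.6230/1.6347 = 0.9929.
Δ = 1.6230 − 0.9929 = 0.6301.
(The classical prediction exceeds c; the relativistic result does not.)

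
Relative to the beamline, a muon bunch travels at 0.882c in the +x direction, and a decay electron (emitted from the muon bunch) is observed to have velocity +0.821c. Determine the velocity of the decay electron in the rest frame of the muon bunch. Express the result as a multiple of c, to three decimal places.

-0.221c

Invert the composition law: u' = (u − v)/(1 − uv/c²).
u' = (0.821 − 0.882) / (1 − (0.821)(0.882)) = -0.0610/0.2759 = -0.2211.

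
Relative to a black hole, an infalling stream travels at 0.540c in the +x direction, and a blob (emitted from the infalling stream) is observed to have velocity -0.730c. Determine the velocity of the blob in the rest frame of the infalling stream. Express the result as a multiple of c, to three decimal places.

-0.911c

Invert the composition law: u' = (u − v)/(1 − uv/c²).
u' = (-0.730 − 0.540) / (1 − (-0.730)(0.540)) = -1.2700/1.3942 = -0.9109.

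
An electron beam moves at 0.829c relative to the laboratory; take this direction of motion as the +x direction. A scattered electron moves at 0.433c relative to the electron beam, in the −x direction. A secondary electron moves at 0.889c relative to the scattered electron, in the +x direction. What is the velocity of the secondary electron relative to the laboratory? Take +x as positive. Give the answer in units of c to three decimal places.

+0.973c

Apply u = (u' + v)/(1 + u'v/c²) successively, working outward toward the laboratory.
Start: velocity of the electron beam relative to the laboratory = 0.8290c.
Compose with the scattered electron (u' = -0.433 in the electron beam frame): u_1 = (-0.433 + 0.829) / (1 + (-0.433)·0.829) = 0.3960/0.6410 = 0.6177.
Compose with the secondary electron (u' = 0.889 in the scattered electron frame): u_2 = (0.889 + 0.618) / (1 + 0.889·0.618) = 1.5067/1.5492 = 0.9726.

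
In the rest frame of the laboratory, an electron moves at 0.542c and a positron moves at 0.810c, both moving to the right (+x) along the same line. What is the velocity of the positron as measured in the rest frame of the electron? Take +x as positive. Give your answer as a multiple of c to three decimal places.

+0.478c

β_A = 0.542, β_B = 0.810.
Transform to A's frame with the inverse velocity-addition law: u' = (u − v)/(1 − uv/c²), taking u = β_B and v = β_A.
u' = (0.810 − 0.542) / (1 − (0.542)(0.810)) = 0.2680/0.5610 = 0.4777.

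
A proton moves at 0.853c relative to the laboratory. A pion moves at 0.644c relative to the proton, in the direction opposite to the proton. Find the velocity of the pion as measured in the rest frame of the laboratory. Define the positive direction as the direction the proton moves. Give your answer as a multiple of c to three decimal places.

+0.464c

With v = 0.853 and u' = -0.644 (in units of c),
u = (u' + v)/(1 + u'v/c²):
u = (-0.644 + 0.853) / (1 + (-0.644)·0.853) = 0.2090/0.4507 = 0.4638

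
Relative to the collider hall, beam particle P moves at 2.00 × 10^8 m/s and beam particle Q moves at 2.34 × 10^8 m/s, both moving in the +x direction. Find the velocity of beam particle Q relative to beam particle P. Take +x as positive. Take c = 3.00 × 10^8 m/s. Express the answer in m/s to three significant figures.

β_A = 0.667, β_B = 0.780 (dividing each by c = 3.00 × 10^8 m/s).
Transform to A's frame with the inverse velocity-addition law: u' = (u − v)/(1 − uv/c²), taking u = β_B and v = β_A.
u' = (0.780 − 0.667) / (1 − (0.667)(0.780)) = 0.1133/0.4800 = 0.2361.
u' = 0.2361 × 3.00 × 10^8 m/s.

+7.08 × 10^7 m/s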